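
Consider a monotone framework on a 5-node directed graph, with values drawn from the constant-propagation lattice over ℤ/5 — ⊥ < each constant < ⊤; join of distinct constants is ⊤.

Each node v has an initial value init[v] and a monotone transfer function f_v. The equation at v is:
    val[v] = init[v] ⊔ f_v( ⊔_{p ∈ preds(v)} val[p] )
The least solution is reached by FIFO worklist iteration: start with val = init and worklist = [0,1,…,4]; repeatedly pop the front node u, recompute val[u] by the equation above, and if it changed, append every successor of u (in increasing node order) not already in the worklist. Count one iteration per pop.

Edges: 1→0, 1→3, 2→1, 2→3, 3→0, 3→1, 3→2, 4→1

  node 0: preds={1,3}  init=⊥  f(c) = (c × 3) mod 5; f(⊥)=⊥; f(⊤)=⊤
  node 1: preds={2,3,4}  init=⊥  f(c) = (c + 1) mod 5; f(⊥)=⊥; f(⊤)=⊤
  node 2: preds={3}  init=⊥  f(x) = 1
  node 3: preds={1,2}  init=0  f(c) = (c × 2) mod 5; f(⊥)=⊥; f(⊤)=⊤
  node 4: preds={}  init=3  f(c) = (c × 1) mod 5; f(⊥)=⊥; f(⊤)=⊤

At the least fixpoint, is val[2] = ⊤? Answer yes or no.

Worklist (8 pops):
  #1 pop 0: in=0 → 0 (was ⊥); enqueue []
  #2 pop 1: in=⊤ → ⊤ (was ⊥); enqueue [0]
  #3 pop 2: in=0 → 1 (was ⊥); enqueue [1]
  #4 pop 3: in=⊤ → ⊤ (was 0); enqueue [2]
  #5 pop 4: in=⊥ → 3 (no change)
  #6 pop 0: in=⊤ → ⊤ (was 0); enqueue []
  #7 pop 1: in=⊤ → ⊤ (no change)
  #8 pop 2: in=⊤ → 1 (no change)

Fixpoint:
  val[0] = ⊤
  val[1] = ⊤
  val[2] = 1
  val[3] = ⊤
  val[4] = 3

no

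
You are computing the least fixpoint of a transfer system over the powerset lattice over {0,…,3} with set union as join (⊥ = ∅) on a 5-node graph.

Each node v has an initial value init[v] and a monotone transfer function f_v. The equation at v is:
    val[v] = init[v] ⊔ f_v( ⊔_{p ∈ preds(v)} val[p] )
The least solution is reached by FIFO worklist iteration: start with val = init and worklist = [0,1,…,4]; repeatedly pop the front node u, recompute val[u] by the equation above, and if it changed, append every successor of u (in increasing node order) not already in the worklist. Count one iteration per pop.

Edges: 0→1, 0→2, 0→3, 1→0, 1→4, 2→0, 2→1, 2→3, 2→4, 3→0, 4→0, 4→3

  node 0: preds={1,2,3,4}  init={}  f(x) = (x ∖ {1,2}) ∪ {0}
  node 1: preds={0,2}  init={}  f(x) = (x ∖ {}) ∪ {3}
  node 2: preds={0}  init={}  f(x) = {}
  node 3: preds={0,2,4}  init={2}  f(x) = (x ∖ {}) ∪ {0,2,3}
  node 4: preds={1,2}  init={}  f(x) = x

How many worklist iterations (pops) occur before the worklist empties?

Trace (9 dequeues):
  [1] u=0 | in {2} | out {0} | prev {} | push {}
  [2] u=1 | in {0} | out {0,3} | prev {} | push {0}
  [3] u=2 | in {0} | out {} | ==
  [4] u=3 | in {0} | out {0,2,3} | prev {2} | push {}
  [5] u=4 | in {0,3} | out {0,3} | prev {} | push {3}
  [6] u=0 | in {0,2,3} | out {0,3} | prev {0} | push {1,2}
  [7] u=3 | in {0,3} | out {0,2,3} | ==
  [8] u=1 | in {0,3} | out {0,3} | ==
  [9] u=2 | in {0,3} | out {} | ==

Converged values:
  [0] {0,3}
  [1] {0,3}
  [2] {}
  [3] {0,2,3}
  [4] {0,3}

9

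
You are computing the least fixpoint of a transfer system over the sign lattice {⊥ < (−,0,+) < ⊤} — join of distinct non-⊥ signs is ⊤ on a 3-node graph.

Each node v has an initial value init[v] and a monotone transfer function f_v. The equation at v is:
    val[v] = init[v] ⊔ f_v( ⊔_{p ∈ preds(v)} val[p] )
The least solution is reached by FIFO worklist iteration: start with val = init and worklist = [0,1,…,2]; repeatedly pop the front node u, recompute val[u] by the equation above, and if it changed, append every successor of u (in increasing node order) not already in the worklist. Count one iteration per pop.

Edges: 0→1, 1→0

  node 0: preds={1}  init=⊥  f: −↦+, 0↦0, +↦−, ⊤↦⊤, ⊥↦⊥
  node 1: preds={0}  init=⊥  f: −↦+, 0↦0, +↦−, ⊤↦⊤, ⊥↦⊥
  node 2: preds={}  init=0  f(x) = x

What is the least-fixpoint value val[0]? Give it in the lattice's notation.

⊥

Iteration log — 3 steps:
  step 1. node 0  ⊔preds=⊥  new=⊥  stable
  step 2. node 1  ⊔preds=⊥  new=⊥  stable
  step 3. node 2  ⊔preds=⊥  new=0  stable

Least fixpoint reached:
  node 0: ⊥
  node 1: ⊥
  node 2: 0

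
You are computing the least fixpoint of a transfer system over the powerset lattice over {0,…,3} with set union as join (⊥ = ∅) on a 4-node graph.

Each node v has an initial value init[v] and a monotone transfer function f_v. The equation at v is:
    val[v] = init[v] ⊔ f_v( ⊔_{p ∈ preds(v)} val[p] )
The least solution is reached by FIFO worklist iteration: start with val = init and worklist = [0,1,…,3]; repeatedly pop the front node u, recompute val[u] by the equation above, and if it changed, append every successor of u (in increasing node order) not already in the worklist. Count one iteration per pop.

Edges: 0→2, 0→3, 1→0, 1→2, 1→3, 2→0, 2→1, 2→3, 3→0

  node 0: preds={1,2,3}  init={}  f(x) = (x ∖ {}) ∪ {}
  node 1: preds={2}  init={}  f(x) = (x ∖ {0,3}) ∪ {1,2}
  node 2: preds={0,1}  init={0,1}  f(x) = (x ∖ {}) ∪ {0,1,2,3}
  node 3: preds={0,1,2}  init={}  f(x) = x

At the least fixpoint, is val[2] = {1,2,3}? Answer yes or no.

Worklist (8 pops):
  #1 pop 0: in={0,1} → {0,1} (was {}); enqueue []
  #2 pop 1: in={0,1} → {1,2} (was {}); enqueue [0]
  #3 pop 2: in={0,1,2} → {0,1,2,3} (was {0,1}); enqueue [1]
  #4 pop 3: in={0,1,2,3} → {0,1,2,3} (was {}); enqueue []
  #5 pop 0: in={0,1,2,3} → {0,1,2,3} (was {0,1}); enqueue [2,3]
  #6 pop 1: in={0,1,2,3} → {1,2} (no change)
  #7 pop 2: in={0,1,2,3} → {0,1,2,3} (no change)
  #8 pop 3: in={0,1,2,3} → {0,1,2,3} (no change)

Fixpoint:
  val[0] = {0,1,2,3}
  val[1] = {1,2}
  val[2] = {0,1,2,3}
  val[3] = {0,1,2,3}

no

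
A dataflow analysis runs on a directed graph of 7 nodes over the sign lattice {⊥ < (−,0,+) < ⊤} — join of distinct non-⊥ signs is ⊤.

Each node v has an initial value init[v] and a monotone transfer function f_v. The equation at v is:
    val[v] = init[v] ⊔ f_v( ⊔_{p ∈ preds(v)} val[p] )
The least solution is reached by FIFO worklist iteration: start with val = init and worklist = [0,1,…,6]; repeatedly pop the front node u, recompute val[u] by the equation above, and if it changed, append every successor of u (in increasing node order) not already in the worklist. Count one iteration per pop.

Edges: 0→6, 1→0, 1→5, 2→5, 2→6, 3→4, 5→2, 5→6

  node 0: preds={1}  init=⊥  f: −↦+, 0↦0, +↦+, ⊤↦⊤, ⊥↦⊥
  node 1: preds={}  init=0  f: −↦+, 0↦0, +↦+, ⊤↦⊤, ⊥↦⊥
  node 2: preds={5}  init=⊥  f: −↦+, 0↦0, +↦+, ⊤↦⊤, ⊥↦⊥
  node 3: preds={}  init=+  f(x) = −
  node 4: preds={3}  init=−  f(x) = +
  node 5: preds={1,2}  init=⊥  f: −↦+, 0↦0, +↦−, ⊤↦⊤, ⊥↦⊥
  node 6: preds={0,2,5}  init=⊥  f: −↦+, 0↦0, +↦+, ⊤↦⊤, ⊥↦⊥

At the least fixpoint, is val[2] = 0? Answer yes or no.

yes

Trace (10 dequeues):
  [1] u=0 | in 0 | out 0 | prev ⊥ | push {}
  [2] u=1 | in ⊥ | out 0 | ==
  [3] u=2 | in ⊥ | out ⊥ | ==
  [4] u=3 | in ⊥ | out ⊤ | prev + | push {}
  [5] u=4 | in ⊤ | out ⊤ | prev − | push {}
  [6] u=5 | in 0 | out 0 | prev ⊥ | push {2}
  [7] u=6 | in 0 | out 0 | prev ⊥ | push {}
  [8] u=2 | in 0 | out 0 | prev ⊥ | push {5,6}
  [9] u=5 | in 0 | out 0 | ==
  [10] u=6 | in 0 | out 0 | ==

Converged values:
  [0] 0
  [1] 0
  [2] 0
  [3] ⊤
  [4] ⊤
  [5] 0
  [6] 0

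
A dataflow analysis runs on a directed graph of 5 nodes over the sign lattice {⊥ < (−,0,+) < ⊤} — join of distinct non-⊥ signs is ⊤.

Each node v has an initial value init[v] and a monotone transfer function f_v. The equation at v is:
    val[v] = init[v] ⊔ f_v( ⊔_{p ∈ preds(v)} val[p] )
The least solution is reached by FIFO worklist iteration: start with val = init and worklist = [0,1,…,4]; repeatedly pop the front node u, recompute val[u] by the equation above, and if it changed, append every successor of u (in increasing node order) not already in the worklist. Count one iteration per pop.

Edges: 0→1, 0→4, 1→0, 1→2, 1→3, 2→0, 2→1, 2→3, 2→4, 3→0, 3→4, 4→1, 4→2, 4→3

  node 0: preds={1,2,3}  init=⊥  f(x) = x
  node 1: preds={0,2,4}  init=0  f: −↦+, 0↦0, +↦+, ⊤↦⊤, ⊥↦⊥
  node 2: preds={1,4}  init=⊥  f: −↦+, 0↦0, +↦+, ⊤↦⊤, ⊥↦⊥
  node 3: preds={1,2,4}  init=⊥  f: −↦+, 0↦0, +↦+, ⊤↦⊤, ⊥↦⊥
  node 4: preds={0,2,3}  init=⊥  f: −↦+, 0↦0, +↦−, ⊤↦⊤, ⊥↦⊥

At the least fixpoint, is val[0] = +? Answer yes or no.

Iteration log — 9 steps:
  step 1. node 0  ⊔preds=0  new=0  old=⊥  +wl: 
  step 2. node 1  ⊔preds=0  new=0  stable
  step 3. node 2  ⊔preds=0  new=0  old=⊥  +wl: 0,1
  step 4. node 3  ⊔preds=0  new=0  old=⊥  +wl: 
  step 5. node 4  ⊔preds=0  new=0  old=⊥  +wl: 2,3
  step 6. node 0  ⊔preds=0  new=0  stable
  step 7. node 1  ⊔preds=0  new=0  stable
  step 8. node 2  ⊔preds=0  new=0  stable
  step 9. node 3  ⊔preds=0  new=0  stable

Least fixpoint reached:
  node 0: 0
  node 1: 0
  node 2: 0
  node 3: 0
  node 4: 0

no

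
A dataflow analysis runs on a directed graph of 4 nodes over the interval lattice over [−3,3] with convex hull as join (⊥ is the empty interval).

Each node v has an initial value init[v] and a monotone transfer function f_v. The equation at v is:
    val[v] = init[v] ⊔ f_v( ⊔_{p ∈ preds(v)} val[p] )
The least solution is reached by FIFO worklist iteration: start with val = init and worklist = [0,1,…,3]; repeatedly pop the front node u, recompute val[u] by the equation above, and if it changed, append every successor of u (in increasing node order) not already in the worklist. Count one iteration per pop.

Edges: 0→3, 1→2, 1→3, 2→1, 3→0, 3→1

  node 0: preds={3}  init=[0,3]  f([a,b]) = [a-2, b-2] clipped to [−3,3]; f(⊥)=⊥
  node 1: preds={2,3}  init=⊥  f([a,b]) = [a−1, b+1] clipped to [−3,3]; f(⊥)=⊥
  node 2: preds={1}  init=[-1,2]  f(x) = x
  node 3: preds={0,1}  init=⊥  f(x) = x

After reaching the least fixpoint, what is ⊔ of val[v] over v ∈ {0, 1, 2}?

[-3,3]

Worklist (10 pops):
  #1 pop 0: in=⊥ → [0,3] (no change)
  #2 pop 1: in=[-1,2] → [-2,3] (was ⊥); enqueue []
  #3 pop 2: in=[-2,3] → [-2,3] (was [-1,2]); enqueue [1]
  #4 pop 3: in=[-2,3] → [-2,3] (was ⊥); enqueue [0]
  #5 pop 1: in=[-2,3] → [-3,3] (was [-2,3]); enqueue [2,3]
  #6 pop 0: in=[-2,3] → [-3,3] (was [0,3]); enqueue []
  #7 pop 2: in=[-3,3] → [-3,3] (was [-2,3]); enqueue [1]
  #8 pop 3: in=[-3,3] → [-3,3] (was [-2,3]); enqueue [0]
  #9 pop 1: in=[-3,3] → [-3,3] (no change)
  #10 pop 0: in=[-3,3] → [-3,3] (no change)

Fixpoint:
  val[0] = [-3,3]
  val[1] = [-3,3]
  val[2] = [-3,3]
  val[3] = [-3,3]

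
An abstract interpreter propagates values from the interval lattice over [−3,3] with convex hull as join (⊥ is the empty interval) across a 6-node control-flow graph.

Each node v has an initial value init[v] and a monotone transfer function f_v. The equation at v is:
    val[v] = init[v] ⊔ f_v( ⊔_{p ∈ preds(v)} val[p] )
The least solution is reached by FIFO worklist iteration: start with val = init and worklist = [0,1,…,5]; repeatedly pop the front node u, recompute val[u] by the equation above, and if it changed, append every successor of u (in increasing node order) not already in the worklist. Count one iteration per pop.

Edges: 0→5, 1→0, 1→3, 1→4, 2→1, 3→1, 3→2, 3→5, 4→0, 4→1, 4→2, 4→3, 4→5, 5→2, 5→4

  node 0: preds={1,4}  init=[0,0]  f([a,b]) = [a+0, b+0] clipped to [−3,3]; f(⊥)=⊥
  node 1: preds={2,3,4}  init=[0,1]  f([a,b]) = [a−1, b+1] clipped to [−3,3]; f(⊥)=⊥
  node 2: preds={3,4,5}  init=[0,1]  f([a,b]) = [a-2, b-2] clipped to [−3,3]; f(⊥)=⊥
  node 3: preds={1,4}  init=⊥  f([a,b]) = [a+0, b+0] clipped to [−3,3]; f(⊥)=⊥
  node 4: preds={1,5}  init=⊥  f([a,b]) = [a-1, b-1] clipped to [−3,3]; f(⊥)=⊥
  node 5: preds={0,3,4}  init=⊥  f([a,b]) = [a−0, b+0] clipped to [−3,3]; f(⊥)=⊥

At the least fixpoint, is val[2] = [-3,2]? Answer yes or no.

Worklist (18 pops):
  #1 pop 0: in=[0,1] → [0,1] (was [0,0]); enqueue []
  #2 pop 1: in=[0,1] → [-1,2] (was [0,1]); enqueue [0]
  #3 pop 2: in=⊥ → [0,1] (no change)
  #4 pop 3: in=[-1,2] → [-1,2] (was ⊥); enqueue [1,2]
  #5 pop 4: in=[-1,2] → [-2,1] (was ⊥); enqueue [3]
  #6 pop 5: in=[-2,2] → [-2,2] (was ⊥); enqueue [4]
  #7 pop 0: in=[-2,2] → [-2,2] (was [0,1]); enqueue [5]
  #8 pop 1: in=[-2,2] → [-3,3] (was [-1,2]); enqueue [0]
  #9 pop 2: in=[-2,2] → [-3,1] (was [0,1]); enqueue [1]
  #10 pop 3: in=[-3,3] → [-3,3] (was [-1,2]); enqueue [2]
  #11 pop 4: in=[-3,3] → [-3,2] (was [-2,1]); enqueue [3]
  #12 pop 5: in=[-3,3] → [-3,3] (was [-2,2]); enqueue [4]
  #13 pop 0: in=[-3,3] → [-3,3] (was [-2,2]); enqueue [5]
  #14 pop 1: in=[-3,3] → [-3,3] (no change)
  #15 pop 2: in=[-3,3] → [-3,1] (no change)
  #16 pop 3: in=[-3,3] → [-3,3] (no change)
  #17 pop 4: in=[-3,3] → [-3,2] (no change)
  #18 pop 5: in=[-3,3] → [-3,3] (no change)

Fixpoint:
  val[0] = [-3,3]
  val[1] = [-3,3]
  val[2] = [-3,1]
  val[3] = [-3,3]
  val[4] = [-3,2]
  val[5] = [-3,3]

no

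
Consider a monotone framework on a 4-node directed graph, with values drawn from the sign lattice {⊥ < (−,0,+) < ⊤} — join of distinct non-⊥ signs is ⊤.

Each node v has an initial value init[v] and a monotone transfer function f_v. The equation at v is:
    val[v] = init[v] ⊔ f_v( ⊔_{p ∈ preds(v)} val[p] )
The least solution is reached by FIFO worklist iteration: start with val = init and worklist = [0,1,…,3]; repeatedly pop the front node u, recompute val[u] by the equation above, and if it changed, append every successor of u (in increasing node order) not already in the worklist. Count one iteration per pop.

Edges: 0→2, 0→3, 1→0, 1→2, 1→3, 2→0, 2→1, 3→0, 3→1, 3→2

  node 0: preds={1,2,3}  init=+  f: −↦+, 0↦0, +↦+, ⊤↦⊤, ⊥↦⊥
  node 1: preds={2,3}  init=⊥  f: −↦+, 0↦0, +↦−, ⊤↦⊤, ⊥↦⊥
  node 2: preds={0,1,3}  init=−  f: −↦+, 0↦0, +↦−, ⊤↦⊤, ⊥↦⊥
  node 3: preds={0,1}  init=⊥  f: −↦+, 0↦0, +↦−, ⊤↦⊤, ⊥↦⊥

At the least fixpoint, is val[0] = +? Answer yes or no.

no

Trace (13 dequeues):
  [1] u=0 | in − | out + | ==
  [2] u=1 | in − | out + | prev ⊥ | push {0}
  [3] u=2 | in + | out − | ==
  [4] u=3 | in + | out − | prev ⊥ | push {1,2}
  [5] u=0 | in ⊤ | out ⊤ | prev + | push {3}
  [6] u=1 | in − | out + | ==
  [7] u=2 | in ⊤ | out ⊤ | prev − | push {0,1}
  [8] u=3 | in ⊤ | out ⊤ | prev − | push {2}
  [9] u=0 | in ⊤ | out ⊤ | ==
  [10] u=1 | in ⊤ | out ⊤ | prev + | push {0,3}
  [11] u=2 | in ⊤ | out ⊤ | ==
  [12] u=0 | in ⊤ | out ⊤ | ==
  [13] u=3 | in ⊤ | out ⊤ | ==

Converged values:
  [0] ⊤
  [1] ⊤
  [2] ⊤
  [3] ⊤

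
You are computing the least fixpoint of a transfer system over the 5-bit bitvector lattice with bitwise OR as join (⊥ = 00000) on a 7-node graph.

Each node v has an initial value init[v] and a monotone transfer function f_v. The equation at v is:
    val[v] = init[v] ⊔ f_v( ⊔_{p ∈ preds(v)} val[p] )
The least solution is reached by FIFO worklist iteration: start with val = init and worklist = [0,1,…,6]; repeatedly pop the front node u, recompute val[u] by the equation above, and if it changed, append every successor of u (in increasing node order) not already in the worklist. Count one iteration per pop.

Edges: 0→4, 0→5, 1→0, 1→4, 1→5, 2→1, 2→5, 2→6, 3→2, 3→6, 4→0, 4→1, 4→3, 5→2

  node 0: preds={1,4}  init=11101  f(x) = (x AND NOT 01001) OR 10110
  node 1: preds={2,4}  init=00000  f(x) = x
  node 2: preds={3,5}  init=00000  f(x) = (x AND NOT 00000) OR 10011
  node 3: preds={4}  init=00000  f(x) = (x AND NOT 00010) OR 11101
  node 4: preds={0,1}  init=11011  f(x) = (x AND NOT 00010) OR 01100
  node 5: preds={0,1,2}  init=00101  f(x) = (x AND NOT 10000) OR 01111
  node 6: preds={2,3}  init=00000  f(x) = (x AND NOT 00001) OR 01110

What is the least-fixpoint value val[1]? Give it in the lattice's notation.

11111

Iteration log — 16 steps:
  step 1. node 0  ⊔preds=11011  new=11111  old=11101  +wl: 
  step 2. node 1  ⊔preds=11011  new=11011  old=00000  +wl: 0
  step 3. node 2  ⊔preds=00101  new=10111  old=00000  +wl: 1
  step 4. node 3  ⊔preds=11011  new=11101  old=00000  +wl: 2
  step 5. node 4  ⊔preds=11111  new=11111  old=11011  +wl: 3
  step 6. node 5  ⊔preds=11111  new=01111  old=00101  +wl: 
  step 7. node 6  ⊔preds=11111  new=11110  old=00000  +wl: 
  step 8. node 0  ⊔preds=11111  new=11111  stable
  step 9. node 1  ⊔preds=11111  new=11111  old=11011  +wl: 0,4,5
  step 10. node 2  ⊔preds=11111  new=11111  old=10111  +wl: 1,6
  step 11. node 3  ⊔preds=11111  new=11101  stable
  step 12. node 0  ⊔preds=11111  new=11111  stable
  step 13. node 4  ⊔preds=11111  new=11111  stable
  step 14. node 5  ⊔preds=11111  new=01111  stable
  step 15. node 1  ⊔preds=11111  new=11111  stable
  step 16. node 6  ⊔preds=11111  new=11110  stable

Least fixpoint reached:
  node 0: 11111
  node 1: 11111
  node 2: 11111
  node 3: 11101
  node 4: 11111
  node 5: 01111
  node 6: 11110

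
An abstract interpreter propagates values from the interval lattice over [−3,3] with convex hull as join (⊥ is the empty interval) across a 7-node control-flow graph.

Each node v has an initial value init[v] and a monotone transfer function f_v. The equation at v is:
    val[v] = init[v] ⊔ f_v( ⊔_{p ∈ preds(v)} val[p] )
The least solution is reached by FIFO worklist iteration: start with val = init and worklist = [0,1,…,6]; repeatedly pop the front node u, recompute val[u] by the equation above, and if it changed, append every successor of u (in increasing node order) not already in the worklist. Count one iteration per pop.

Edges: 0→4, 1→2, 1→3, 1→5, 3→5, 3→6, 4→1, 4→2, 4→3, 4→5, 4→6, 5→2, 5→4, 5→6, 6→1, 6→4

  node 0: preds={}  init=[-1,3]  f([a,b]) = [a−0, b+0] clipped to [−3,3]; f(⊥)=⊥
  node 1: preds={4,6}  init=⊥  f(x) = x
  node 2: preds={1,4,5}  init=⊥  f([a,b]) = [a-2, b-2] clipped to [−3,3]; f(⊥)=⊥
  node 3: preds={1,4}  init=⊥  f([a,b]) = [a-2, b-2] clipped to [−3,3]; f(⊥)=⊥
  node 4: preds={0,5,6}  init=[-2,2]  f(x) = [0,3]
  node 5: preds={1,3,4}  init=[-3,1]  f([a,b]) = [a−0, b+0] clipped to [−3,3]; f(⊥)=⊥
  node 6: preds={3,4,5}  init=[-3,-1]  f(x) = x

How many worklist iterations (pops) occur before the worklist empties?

Trace (13 dequeues):
  [1] u=0 | in ⊥ | out [-1,3] | ==
  [2] u=1 | in [-3,2] | out [-3,2] | prev ⊥ | push {}
  [3] u=2 | in [-3,2] | out [-3,0] | prev ⊥ | push {}
  [4] u=3 | in [-3,2] | out [-3,0] | prev ⊥ | push {}
  [5] u=4 | in [-3,3] | out [-2,3] | prev [-2,2] | push {1,2,3}
  [6] u=5 | in [-3,3] | out [-3,3] | prev [-3,1] | push {4}
  [7] u=6 | in [-3,3] | out [-3,3] | prev [-3,-1] | push {}
  [8] u=1 | in [-3,3] | out [-3,3] | prev [-3,2] | push {5}
  [9] u=2 | in [-3,3] | out [-3,1] | prev [-3,0] | push {}
  [10] u=3 | in [-3,3] | out [-3,1] | prev [-3,0] | push {6}
  [11] u=4 | in [-3,3] | out [-2,3] | ==
  [12] u=5 | in [-3,3] | out [-3,3] | ==
  [13] u=6 | in [-3,3] | out [-3,3] | ==

Converged values:
  [0] [-1,3]
  [1] [-3,3]
  [2] [-3,1]
  [3] [-3,1]
  [4] [-2,3]
  [5] [-3,3]
  [6] [-3,3]

13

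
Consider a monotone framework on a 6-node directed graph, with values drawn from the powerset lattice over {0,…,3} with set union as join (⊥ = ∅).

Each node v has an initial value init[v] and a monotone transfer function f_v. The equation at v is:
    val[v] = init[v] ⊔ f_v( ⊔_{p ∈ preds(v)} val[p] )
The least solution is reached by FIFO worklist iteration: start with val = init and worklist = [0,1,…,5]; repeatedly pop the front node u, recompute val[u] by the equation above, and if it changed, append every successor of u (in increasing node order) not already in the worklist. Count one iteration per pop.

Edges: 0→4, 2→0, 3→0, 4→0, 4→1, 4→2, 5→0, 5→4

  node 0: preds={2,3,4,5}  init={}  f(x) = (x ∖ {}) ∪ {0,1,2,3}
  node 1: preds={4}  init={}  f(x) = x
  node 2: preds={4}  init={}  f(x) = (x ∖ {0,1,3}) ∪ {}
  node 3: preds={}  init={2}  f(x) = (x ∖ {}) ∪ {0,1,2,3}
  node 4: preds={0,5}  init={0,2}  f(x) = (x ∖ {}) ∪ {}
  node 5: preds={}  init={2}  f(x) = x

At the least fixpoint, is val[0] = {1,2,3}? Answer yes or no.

Iteration log — 9 steps:
  step 1. node 0  ⊔preds={0,2}  new={0,1,2,3}  old={}  +wl: 
  step 2. node 1  ⊔preds={0,2}  new={0,2}  old={}  +wl: 
  step 3. node 2  ⊔preds={0,2}  new={2}  old={}  +wl: 0
  step 4. node 3  ⊔preds={}  new={0,1,2,3}  old={2}  +wl: 
  step 5. node 4  ⊔preds={0,1,2,3}  new={0,1,2,3}  old={0,2}  +wl: 1,2
  step 6. node 5  ⊔preds={}  new={2}  stable
  step 7. node 0  ⊔preds={0,1,2,3}  new={0,1,2,3}  stable
  step 8. node 1  ⊔preds={0,1,2,3}  new={0,1,2,3}  old={0,2}  +wl: 
  step 9. node 2  ⊔preds={0,1,2,3}  new={2}  stable

Least fixpoint reached:
  node 0: {0,1,2,3}
  node 1: {0,1,2,3}
  node 2: {2}
  node 3: {0,1,2,3}
  node 4: {0,1,2,3}
  node 5: {2}

no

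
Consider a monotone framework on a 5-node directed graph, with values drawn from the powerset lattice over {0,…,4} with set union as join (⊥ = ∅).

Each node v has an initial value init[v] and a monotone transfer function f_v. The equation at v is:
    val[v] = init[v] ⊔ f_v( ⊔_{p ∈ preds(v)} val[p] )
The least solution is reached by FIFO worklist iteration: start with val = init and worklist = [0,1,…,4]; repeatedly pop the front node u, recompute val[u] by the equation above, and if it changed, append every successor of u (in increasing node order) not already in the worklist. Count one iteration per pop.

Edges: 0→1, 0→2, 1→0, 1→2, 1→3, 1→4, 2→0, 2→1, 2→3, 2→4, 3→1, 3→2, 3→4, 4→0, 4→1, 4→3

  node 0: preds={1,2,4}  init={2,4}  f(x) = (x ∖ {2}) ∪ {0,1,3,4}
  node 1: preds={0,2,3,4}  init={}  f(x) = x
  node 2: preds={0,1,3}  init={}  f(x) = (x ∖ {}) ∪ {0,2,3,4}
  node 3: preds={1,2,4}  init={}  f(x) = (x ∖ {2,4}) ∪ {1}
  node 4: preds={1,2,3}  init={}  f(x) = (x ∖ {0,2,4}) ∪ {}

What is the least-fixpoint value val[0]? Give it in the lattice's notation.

{0,1,2,3,4}

Worklist (9 pops):
  #1 pop 0: in={} → {0,1,2,3,4} (was {2,4}); enqueue []
  #2 pop 1: in={0,1,2,3,4} → {0,1,2,3,4} (was {}); enqueue [0]
  #3 pop 2: in={0,1,2,3,4} → {0,1,2,3,4} (was {}); enqueue [1]
  #4 pop 3: in={0,1,2,3,4} → {0,1,3} (was {}); enqueue [2]
  #5 pop 4: in={0,1,2,3,4} → {1,3} (was {}); enqueue [3]
  #6 pop 0: in={0,1,2,3,4} → {0,1,2,3,4} (no change)
  #7 pop 1: in={0,1,2,3,4} → {0,1,2,3,4} (no change)
  #8 pop 2: in={0,1,2,3,4} → {0,1,2,3,4} (no change)
  #9 pop 3: in={0,1,2,3,4} → {0,1,3} (no change)

Fixpoint:
  val[0] = {0,1,2,3,4}
  val[1] = {0,1,2,3,4}
  val[2] = {0,1,2,3,4}
  val[3] = {0,1,3}
  val[4] = {1,3}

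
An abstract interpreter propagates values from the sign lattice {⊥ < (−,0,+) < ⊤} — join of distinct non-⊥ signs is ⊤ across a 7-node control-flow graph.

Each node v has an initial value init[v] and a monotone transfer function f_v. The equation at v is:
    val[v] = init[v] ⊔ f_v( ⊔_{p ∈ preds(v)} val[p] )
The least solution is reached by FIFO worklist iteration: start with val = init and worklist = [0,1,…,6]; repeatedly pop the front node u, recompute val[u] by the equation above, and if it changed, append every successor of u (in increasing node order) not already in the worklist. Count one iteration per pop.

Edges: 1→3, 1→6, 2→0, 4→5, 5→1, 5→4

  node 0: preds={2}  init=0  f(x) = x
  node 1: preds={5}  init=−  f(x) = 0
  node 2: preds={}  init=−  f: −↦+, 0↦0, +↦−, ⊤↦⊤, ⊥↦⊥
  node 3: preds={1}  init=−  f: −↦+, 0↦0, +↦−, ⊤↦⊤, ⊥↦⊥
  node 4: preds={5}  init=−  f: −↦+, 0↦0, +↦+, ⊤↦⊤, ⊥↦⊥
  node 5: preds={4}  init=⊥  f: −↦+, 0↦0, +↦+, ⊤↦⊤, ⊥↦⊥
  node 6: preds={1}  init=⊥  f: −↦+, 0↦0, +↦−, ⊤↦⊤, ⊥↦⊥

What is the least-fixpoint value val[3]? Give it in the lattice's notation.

Iteration log — 12 steps:
  step 1. node 0  ⊔preds=−  new=⊤  old=0  +wl: 
  step 2. node 1  ⊔preds=⊥  new=⊤  old=−  +wl: 
  step 3. node 2  ⊔preds=⊥  new=−  stable
  step 4. node 3  ⊔preds=⊤  new=⊤  old=−  +wl: 
  step 5. node 4  ⊔preds=⊥  new=−  stable
  step 6. node 5  ⊔preds=−  new=+  old=⊥  +wl: 1,4
  step 7. node 6  ⊔preds=⊤  new=⊤  old=⊥  +wl: 
  step 8. node 1  ⊔preds=+  new=⊤  stable
  step 9. node 4  ⊔preds=+  new=⊤  old=−  +wl: 5
  step 10. node 5  ⊔preds=⊤  new=⊤  old=+  +wl: 1,4
  step 11. node 1  ⊔preds=⊤  new=⊤  stable
  step 12. node 4  ⊔preds=⊤  new=⊤  stable

Least fixpoint reached:
  node 0: ⊤
  node 1: ⊤
  node 2: −
  node 3: ⊤
  node 4: ⊤
  node 5: ⊤
  node 6: ⊤

⊤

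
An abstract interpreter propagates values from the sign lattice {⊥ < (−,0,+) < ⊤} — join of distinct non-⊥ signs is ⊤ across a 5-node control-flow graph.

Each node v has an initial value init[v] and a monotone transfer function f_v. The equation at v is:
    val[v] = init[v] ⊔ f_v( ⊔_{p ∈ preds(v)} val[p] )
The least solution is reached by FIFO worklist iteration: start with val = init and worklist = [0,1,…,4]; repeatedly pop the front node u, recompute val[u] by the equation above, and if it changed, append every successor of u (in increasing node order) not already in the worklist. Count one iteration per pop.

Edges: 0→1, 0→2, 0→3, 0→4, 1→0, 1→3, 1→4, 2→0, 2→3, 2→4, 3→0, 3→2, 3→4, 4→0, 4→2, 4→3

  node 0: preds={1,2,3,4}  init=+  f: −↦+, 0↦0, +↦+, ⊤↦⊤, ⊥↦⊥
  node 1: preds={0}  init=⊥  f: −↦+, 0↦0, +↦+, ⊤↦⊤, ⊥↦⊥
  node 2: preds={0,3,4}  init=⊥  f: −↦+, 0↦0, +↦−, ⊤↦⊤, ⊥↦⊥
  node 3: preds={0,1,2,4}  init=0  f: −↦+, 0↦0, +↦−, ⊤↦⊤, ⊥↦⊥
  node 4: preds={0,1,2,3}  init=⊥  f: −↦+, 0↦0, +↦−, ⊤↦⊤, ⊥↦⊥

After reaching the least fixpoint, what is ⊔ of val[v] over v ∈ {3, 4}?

Iteration log — 8 steps:
  step 1. node 0  ⊔preds=0  new=⊤  old=+  +wl: 
  step 2. node 1  ⊔preds=⊤  new=⊤  old=⊥  +wl: 0
  step 3. node 2  ⊔preds=⊤  new=⊤  old=⊥  +wl: 
  step 4. node 3  ⊔preds=⊤  new=⊤  old=0  +wl: 2
  step 5. node 4  ⊔preds=⊤  new=⊤  old=⊥  +wl: 3
  step 6. node 0  ⊔preds=⊤  new=⊤  stable
  step 7. node 2  ⊔preds=⊤  new=⊤  stable
  step 8. node 3  ⊔preds=⊤  new=⊤  stable

Least fixpoint reached:
  node 0: ⊤
  node 1: ⊤
  node 2: ⊤
  node 3: ⊤
  node 4: ⊤

⊤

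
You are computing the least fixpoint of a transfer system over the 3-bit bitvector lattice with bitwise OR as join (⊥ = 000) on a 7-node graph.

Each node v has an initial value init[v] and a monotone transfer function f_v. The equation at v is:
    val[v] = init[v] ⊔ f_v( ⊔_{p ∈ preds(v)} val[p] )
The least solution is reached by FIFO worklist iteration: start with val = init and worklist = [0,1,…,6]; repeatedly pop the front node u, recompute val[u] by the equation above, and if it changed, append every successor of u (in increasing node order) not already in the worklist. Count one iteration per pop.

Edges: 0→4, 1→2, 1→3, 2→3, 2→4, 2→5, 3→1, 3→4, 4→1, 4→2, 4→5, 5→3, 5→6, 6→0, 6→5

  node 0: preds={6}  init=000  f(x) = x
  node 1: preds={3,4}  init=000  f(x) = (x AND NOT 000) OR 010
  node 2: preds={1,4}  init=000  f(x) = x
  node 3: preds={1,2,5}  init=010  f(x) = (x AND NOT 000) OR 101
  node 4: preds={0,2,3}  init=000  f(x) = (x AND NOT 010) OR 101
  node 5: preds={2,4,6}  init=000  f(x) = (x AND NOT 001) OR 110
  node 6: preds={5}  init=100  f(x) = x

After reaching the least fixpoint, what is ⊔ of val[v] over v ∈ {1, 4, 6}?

Worklist (13 pops):
  #1 pop 0: in=100 → 100 (was 000); enqueue []
  #2 pop 1: in=010 → 010 (was 000); enqueue []
  #3 pop 2: in=010 → 010 (was 000); enqueue []
  #4 pop 3: in=010 → 111 (was 010); enqueue [1]
  #5 pop 4: in=111 → 101 (was 000); enqueue [2]
  #6 pop 5: in=111 → 110 (was 000); enqueue [3]
  #7 pop 6: in=110 → 110 (was 100); enqueue [0,5]
  #8 pop 1: in=111 → 111 (was 010); enqueue []
  #9 pop 2: in=111 → 111 (was 010); enqueue [4]
  #10 pop 3: in=111 → 111 (no change)
  #11 pop 0: in=110 → 110 (was 100); enqueue []
  #12 pop 5: in=111 → 110 (no change)
  #13 pop 4: in=111 → 101 (no change)

Fixpoint:
  val[0] = 110
  val[1] = 111
  val[2] = 111
  val[3] = 111
  val[4] = 101
  val[5] = 110
  val[6] = 110

111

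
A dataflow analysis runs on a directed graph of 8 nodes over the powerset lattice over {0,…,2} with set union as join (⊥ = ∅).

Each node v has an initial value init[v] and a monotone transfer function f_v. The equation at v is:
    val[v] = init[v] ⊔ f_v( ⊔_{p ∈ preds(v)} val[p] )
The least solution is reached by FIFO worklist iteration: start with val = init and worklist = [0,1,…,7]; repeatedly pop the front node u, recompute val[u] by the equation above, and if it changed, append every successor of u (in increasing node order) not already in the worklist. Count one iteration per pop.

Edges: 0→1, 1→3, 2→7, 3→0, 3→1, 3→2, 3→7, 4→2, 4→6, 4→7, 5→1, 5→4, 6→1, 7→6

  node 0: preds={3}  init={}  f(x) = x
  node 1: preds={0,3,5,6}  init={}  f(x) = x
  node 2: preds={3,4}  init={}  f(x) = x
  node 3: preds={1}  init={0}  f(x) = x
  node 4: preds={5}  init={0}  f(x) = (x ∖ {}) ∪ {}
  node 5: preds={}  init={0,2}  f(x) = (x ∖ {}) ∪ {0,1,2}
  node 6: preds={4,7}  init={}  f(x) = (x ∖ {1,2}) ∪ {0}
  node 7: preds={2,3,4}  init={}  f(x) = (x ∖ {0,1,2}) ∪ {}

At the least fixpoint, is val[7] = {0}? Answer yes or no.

Iteration log — 19 steps:
  step 1. node 0  ⊔preds={0}  new={0}  old={}  +wl: 
  step 2. node 1  ⊔preds={0,2}  new={0,2}  old={}  +wl: 
  step 3. node 2  ⊔preds={0}  new={0}  old={}  +wl: 
  step 4. node 3  ⊔preds={0,2}  new={0,2}  old={0}  +wl: 0,1,2
  step 5. node 4  ⊔preds={0,2}  new={0,2}  old={0}  +wl: 
  step 6. node 5  ⊔preds={}  new={0,1,2}  old={0,2}  +wl: 4
  step 7. node 6  ⊔preds={0,2}  new={0}  old={}  +wl: 
  step 8. node 7  ⊔preds={0,2}  new={}  stable
  step 9. node 0  ⊔preds={0,2}  new={0,2}  old={0}  +wl: 
  step 10. node 1  ⊔preds={0,1,2}  new={0,1,2}  old={0,2}  +wl: 3
  step 11. node 2  ⊔preds={0,2}  new={0,2}  old={0}  +wl: 7
  step 12. node 4  ⊔preds={0,1,2}  new={0,1,2}  old={0,2}  +wl: 2,6
  step 13. node 3  ⊔preds={0,1,2}  new={0,1,2}  old={0,2}  +wl: 0,1
  step 14. node 7  ⊔preds={0,1,2}  new={}  stable
  step 15. node 2  ⊔preds={0,1,2}  new={0,1,2}  old={0,2}  +wl: 7
  step 16. node 6  ⊔preds={0,1,2}  new={0}  stable
  step 17. node 0  ⊔preds={0,1,2}  new={0,1,2}  old={0,2}  +wl: 
  step 18. node 1  ⊔preds={0,1,2}  new={0,1,2}  stable
  step 19. node 7  ⊔preds={0,1,2}  new={}  stable

Least fixpoint reached:
  node 0: {0,1,2}
  node 1: {0,1,2}
  node 2: {0,1,2}
  node 3: {0,1,2}
  node 4: {0,1,2}
  node 5: {0,1,2}
  node 6: {0}
  node 7: {}

no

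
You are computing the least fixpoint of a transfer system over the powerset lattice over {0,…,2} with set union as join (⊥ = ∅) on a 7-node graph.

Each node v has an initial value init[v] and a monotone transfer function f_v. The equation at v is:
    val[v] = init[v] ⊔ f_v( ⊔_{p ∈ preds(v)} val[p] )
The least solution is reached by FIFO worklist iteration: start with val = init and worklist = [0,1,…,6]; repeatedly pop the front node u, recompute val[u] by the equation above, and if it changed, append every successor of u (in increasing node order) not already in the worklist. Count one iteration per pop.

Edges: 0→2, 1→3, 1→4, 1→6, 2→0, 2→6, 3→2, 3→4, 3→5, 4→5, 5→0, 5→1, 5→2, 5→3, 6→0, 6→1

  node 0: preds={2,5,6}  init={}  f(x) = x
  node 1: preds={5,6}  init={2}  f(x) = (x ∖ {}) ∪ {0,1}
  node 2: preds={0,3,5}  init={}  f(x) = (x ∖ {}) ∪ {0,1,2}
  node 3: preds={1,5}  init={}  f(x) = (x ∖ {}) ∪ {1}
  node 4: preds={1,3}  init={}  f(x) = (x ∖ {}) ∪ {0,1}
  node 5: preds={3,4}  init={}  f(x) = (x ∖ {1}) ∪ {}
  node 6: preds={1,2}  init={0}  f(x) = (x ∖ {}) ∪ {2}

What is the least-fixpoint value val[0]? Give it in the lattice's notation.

Trace (11 dequeues):
  [1] u=0 | in {0} | out {0} | prev {} | push {}
  [2] u=1 | in {0} | out {0,1,2} | prev {2} | push {}
  [3] u=2 | in {0} | out {0,1,2} | prev {} | push {0}
  [4] u=3 | in {0,1,2} | out {0,1,2} | prev {} | push {2}
  [5] u=4 | in {0,1,2} | out {0,1,2} | prev {} | push {}
  [6] u=5 | in {0,1,2} | out {0,2} | prev {} | push {1,3}
  [7] u=6 | in {0,1,2} | out {0,1,2} | prev {0} | push {}
  [8] u=0 | in {0,1,2} | out {0,1,2} | prev {0} | push {}
  [9] u=2 | in {0,1,2} | out {0,1,2} | ==
  [10] u=1 | in {0,1,2} | out {0,1,2} | ==
  [11] u=3 | in {0,1,2} | out {0,1,2} | ==

Converged values:
  [0] {0,1,2}
  [1] {0,1,2}
  [2] {0,1,2}
  [3] {0,1,2}
  [4] {0,1,2}
  [5] {0,2}
  [6] {0,1,2}

{0,1,2}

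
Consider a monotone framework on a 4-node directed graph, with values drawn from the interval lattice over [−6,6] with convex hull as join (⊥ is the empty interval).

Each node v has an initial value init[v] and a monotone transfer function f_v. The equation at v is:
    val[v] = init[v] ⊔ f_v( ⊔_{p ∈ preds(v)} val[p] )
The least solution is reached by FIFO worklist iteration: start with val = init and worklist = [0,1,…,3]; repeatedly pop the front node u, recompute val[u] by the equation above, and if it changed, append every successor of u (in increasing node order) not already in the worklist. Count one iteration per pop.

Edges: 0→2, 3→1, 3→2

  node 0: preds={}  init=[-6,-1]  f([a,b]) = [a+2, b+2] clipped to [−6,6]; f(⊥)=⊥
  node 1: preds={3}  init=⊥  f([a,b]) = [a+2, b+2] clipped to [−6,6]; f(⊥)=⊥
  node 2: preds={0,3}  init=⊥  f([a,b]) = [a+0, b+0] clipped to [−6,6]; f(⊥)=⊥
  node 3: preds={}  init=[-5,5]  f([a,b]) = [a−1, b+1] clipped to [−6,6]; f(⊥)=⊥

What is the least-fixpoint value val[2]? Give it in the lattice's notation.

[-6,5]

Iteration log — 4 steps:
  step 1. node 0  ⊔preds=⊥  new=[-6,-1]  stable
  step 2. node 1  ⊔preds=[-5,5]  new=[-3,6]  old=⊥  +wl: 
  step 3. node 2  ⊔preds=[-6,5]  new=[-6,5]  old=⊥  +wl: 
  step 4. node 3  ⊔preds=⊥  new=[-5,5]  stable

Least fixpoint reached:
  node 0: [-6,-1]
  node 1: [-3,6]
  node 2: [-6,5]
  node 3: [-5,5]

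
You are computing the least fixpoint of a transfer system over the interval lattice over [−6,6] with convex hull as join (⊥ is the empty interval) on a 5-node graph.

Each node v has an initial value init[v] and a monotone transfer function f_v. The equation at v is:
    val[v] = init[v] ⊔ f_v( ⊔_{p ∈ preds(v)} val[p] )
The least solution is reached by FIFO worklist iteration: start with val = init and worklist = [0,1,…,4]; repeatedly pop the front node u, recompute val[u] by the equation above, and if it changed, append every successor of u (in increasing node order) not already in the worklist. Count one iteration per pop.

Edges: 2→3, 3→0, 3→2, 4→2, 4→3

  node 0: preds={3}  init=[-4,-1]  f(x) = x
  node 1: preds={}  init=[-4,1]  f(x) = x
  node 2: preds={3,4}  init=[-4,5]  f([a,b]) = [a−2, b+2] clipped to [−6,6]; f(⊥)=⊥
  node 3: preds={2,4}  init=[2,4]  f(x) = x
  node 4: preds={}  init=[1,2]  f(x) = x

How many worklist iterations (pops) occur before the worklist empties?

10

Worklist (10 pops):
  #1 pop 0: in=[2,4] → [-4,4] (was [-4,-1]); enqueue []
  #2 pop 1: in=⊥ → [-4,1] (no change)
  #3 pop 2: in=[1,4] → [-4,6] (was [-4,5]); enqueue []
  #4 pop 3: in=[-4,6] → [-4,6] (was [2,4]); enqueue [0,2]
  #5 pop 4: in=⊥ → [1,2] (no change)
  #6 pop 0: in=[-4,6] → [-4,6] (was [-4,4]); enqueue []
  #7 pop 2: in=[-4,6] → [-6,6] (was [-4,6]); enqueue [3]
  #8 pop 3: in=[-6,6] → [-6,6] (was [-4,6]); enqueue [0,2]
  #9 pop 0: in=[-6,6] → [-6,6] (was [-4,6]); enqueue []
  #10 pop 2: in=[-6,6] → [-6,6] (no change)

Fixpoint:
  val[0] = [-6,6]
  val[1] = [-4,1]
  val[2] = [-6,6]
  val[3] = [-6,6]
  val[4] = [1,2]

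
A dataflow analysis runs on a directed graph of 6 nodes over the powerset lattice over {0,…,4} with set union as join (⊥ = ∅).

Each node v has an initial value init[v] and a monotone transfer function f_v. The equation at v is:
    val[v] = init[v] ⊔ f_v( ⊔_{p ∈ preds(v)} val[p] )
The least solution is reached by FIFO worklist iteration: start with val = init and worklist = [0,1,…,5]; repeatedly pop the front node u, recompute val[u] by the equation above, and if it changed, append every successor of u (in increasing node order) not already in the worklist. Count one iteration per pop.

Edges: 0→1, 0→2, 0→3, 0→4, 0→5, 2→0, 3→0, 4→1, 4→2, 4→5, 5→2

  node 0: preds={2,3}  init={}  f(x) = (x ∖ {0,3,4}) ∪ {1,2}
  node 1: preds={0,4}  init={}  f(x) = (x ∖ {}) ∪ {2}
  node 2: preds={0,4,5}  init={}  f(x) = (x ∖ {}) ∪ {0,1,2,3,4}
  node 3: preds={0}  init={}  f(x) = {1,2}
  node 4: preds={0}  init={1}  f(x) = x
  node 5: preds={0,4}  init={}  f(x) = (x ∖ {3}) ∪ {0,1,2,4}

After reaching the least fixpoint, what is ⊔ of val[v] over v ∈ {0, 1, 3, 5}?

{0,1,2,4}

Worklist (9 pops):
  #1 pop 0: in={} → {1,2} (was {}); enqueue []
  #2 pop 1: in={1,2} → {1,2} (was {}); enqueue []
  #3 pop 2: in={1,2} → {0,1,2,3,4} (was {}); enqueue [0]
  #4 pop 3: in={1,2} → {1,2} (was {}); enqueue []
  #5 pop 4: in={1,2} → {1,2} (was {1}); enqueue [1,2]
  #6 pop 5: in={1,2} → {0,1,2,4} (was {}); enqueue []
  #7 pop 0: in={0,1,2,3,4} → {1,2} (no change)
  #8 pop 1: in={1,2} → {1,2} (no change)
  #9 pop 2: in={0,1,2,4} → {0,1,2,3,4} (no change)

Fixpoint:
  val[0] = {1,2}
  val[1] = {1,2}
  val[2] = {0,1,2,3,4}
  val[3] = {1,2}
  val[4] = {1,2}
  val[5] = {0,1,2,4}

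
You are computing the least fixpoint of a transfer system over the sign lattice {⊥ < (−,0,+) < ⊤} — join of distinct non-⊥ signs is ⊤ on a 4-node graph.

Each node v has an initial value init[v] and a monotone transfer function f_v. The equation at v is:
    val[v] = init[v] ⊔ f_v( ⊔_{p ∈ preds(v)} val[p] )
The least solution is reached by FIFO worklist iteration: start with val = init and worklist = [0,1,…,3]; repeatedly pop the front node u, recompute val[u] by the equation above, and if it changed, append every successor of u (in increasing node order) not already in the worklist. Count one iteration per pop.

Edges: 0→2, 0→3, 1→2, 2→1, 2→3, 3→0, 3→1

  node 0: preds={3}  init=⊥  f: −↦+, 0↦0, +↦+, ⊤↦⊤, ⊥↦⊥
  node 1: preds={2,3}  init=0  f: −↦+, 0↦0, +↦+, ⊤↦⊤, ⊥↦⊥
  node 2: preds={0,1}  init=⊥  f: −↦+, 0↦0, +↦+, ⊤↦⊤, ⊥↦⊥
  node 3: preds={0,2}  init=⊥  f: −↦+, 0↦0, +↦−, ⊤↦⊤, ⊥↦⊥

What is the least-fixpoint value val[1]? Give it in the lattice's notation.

0

Trace (8 dequeues):
  [1] u=0 | in ⊥ | out ⊥ | ==
  [2] u=1 | in ⊥ | out 0 | ==
  [3] u=2 | in 0 | out 0 | prev ⊥ | push {1}
  [4] u=3 | in 0 | out 0 | prev ⊥ | push {0}
  [5] u=1 | in 0 | out 0 | ==
  [6] u=0 | in 0 | out 0 | prev ⊥ | push {2,3}
  [7] u=2 | in 0 | out 0 | ==
  [8] u=3 | in 0 | out 0 | ==

Converged values:
  [0] 0
  [1] 0
  [2] 0
  [3] 0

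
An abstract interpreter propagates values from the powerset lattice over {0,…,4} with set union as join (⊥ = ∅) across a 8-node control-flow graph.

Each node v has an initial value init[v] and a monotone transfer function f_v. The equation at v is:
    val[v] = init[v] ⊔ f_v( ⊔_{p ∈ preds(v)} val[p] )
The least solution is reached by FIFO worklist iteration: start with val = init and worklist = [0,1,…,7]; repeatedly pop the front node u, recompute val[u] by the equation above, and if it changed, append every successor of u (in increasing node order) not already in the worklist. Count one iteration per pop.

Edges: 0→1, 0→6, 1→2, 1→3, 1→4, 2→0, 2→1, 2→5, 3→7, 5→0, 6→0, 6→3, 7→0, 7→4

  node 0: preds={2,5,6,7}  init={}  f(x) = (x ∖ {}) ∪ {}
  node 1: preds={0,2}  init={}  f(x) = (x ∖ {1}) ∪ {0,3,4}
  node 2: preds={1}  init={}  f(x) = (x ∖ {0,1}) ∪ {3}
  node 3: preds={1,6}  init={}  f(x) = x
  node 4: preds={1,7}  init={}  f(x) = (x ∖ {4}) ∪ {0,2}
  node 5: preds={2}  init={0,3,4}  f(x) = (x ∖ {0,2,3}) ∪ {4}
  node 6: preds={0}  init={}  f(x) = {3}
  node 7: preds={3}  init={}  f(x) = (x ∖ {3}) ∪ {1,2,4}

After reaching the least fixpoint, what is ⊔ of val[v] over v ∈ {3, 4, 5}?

Trace (18 dequeues):
  [1] u=0 | in {0,3,4} | out {0,3,4} | prev {} | push {}
  [2] u=1 | in {0,3,4} | out {0,3,4} | prev {} | push {}
  [3] u=2 | in {0,3,4} | out {3,4} | prev {} | push {0,1}
  [4] u=3 | in {0,3,4} | out {0,3,4} | prev {} | push {}
  [5] u=4 | in {0,3,4} | out {0,2,3} | prev {} | push {}
  [6] u=5 | in {3,4} | out {0,3,4} | ==
  [7] u=6 | in {0,3,4} | out {3} | prev {} | push {3}
  [8] u=7 | in {0,3,4} | out {0,1,2,4} | prev {} | push {4}
  [9] u=0 | in {0,1,2,3,4} | out {0,1,2,3,4} | prev {0,3,4} | push {6}
  [10] u=1 | in {0,1,2,3,4} | out {0,2,3,4} | prev {0,3,4} | push {2}
  [11] u=3 | in {0,2,3,4} | out {0,2,3,4} | prev {0,3,4} | push {7}
  [12] u=4 | in {0,1,2,3,4} | out {0,1,2,3} | prev {0,2,3} | push {}
  [13] u=6 | in {0,1,2,3,4} | out {3} | ==
  [14] u=2 | in {0,2,3,4} | out {2,3,4} | prev {3,4} | push {0,1,5}
  [15] u=7 | in {0,2,3,4} | out {0,1,2,4} | ==
  [16] u=0 | in {0,1,2,3,4} | out {0,1,2,3,4} | ==
  [17] u=1 | in {0,1,2,3,4} | out {0,2,3,4} | ==
  [18] u=5 | in {2,3,4} | out {0,3,4} | ==

Converged values:
  [0] {0,1,2,3,4}
  [1] {0,2,3,4}
  [2] {2,3,4}
  [3] {0,2,3,4}
  [4] {0,1,2,3}
  [5] {0,3,4}
  [6] {3}
  [7] {0,1,2,4}

{0,1,2,3,4}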